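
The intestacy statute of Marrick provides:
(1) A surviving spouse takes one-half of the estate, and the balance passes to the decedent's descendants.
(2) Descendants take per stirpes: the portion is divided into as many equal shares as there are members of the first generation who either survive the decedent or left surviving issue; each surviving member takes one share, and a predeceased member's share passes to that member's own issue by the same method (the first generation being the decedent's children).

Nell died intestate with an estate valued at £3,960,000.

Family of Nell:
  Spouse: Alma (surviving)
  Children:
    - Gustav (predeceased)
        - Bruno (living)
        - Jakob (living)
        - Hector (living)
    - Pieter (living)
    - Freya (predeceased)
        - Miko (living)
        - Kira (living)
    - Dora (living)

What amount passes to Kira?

Kira receives £247,500.

Alma takes one-half of £3,960,000 = £1,980,000. The remaining £1,980,000 passes to the descendants.
The descendants' portion (£1,980,000) is divided into 4 shares of £495,000: Pieter and Dora each take £495,000; Gustav's £495,000 share passes to Gustav's issue; Freya's £495,000 share passes to Freya's issue.
Gustav's share (£495,000) is divided into 3 shares of £165,000: Bruno, Jakob, and Hector each take £165,000.
Freya's share (£495,000) is divided into 2 shares of £247,500: Miko and Kira each take £247,500.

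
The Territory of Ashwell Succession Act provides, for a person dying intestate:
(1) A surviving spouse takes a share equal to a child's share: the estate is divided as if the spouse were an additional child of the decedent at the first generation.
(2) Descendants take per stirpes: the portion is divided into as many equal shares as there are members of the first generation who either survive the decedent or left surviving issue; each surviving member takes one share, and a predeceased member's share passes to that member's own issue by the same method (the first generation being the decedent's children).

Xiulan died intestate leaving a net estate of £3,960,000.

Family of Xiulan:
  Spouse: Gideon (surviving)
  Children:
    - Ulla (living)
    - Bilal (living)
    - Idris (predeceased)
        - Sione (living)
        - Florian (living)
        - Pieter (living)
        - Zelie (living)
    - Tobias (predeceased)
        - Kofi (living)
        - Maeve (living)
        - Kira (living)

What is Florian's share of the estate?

Florian receives £198,000.

The spouse counts as an additional share at the children's level, so there are 5 primary shares of £792,000. Gideon takes one such share (£792,000).
The children's combined portion (£3,168,000) is divided into 4 shares of £792,000: Ulla and Bilal each take £792,000; Idris's £792,000 share passes to Idris's issue; Tobias's £792,000 share passes to Tobias's issue.
Idris's share (£792,000) is divided into 4 shares of £198,000: Sione, Florian, Pieter, and Zelie each take £198,000.
Tobias's share (£792,000) is divided into 3 shares of £264,000: Kofi, Maeve, and Kira each take £264,000.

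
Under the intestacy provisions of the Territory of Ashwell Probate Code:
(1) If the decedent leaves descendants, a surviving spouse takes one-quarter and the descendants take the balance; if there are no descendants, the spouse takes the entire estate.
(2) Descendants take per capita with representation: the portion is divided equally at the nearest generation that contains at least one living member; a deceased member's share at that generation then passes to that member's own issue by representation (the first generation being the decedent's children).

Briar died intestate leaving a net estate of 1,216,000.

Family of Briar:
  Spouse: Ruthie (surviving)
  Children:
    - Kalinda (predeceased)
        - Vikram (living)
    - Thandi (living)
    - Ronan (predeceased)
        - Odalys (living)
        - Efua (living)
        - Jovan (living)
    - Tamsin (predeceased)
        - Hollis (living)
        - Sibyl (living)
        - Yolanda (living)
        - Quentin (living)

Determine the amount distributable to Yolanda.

Ruthie takes one-quarter of 1,216,000 = 304,000. The remaining 912,000 passes to the descendants.
The descendants' portion (912,000) is divided into 4 shares of 228,000: Thandi takes 228,000; Kalinda's 228,000 share passes to Kalinda's issue; Ronan's 228,000 share passes to Ronan's issue; Tamsin's 228,000 share passes to Tamsin's issue.
Kalinda's share (228,000) passes entirely to Vikram.
Ronan's share (228,000) is divided into 3 shares of 76,000: Odalys, Efua, and Jovan each take 76,000.
Tamsin's share (228,000) is divided into 4 shares of 57,000: Hollis, Sibyl, Yolanda, and Quentin each take 57,000.

Yolanda receives 57,000.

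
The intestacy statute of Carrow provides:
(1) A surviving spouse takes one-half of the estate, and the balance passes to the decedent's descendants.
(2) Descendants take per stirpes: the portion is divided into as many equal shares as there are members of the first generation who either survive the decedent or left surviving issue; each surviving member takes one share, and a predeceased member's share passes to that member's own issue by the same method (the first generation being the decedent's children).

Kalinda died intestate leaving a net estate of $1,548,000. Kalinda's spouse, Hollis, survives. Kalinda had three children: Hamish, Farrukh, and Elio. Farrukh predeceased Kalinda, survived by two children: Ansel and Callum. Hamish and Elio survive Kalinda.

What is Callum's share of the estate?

Callum receives $129,000.

Hollis takes one-half of $1,548,000 = $774,000. The remaining $774,000 passes to the descendants.
The descendants' portion ($774,000) is divided into 3 shares of $258,000: Hamish and Elio each take $258,000; Farrukh's $258,000 share passes to Farrukh's issue.
Farrukh's share ($258,000) is divided into 2 shares of $129,000: Ansel and Callum each take $129,000.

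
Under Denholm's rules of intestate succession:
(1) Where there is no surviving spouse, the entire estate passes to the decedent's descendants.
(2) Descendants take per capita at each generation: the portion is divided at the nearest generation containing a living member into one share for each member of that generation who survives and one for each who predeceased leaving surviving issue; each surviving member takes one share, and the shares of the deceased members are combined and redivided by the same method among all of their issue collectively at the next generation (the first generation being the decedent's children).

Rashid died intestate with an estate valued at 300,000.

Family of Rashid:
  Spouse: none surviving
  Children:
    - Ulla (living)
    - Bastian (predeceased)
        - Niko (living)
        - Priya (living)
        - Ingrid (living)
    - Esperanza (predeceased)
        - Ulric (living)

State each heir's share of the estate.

The entire 300,000 passes to the descendants.
That amount (300,000) is divided at the children's generation into 3 shares of 100,000. Ulla takes 100,000. The 2 shares of the deceased (Bastian and Esperanza) are combined into a pool of 200,000.
That pool (200,000) is divided at the grandchildren's generation equally among Niko, Priya, Ingrid, and Ulric: 50,000 each.

Ulla: 100,000; Niko: 50,000; Priya: 50,000; Ingrid: 50,000; Ulric: 50,000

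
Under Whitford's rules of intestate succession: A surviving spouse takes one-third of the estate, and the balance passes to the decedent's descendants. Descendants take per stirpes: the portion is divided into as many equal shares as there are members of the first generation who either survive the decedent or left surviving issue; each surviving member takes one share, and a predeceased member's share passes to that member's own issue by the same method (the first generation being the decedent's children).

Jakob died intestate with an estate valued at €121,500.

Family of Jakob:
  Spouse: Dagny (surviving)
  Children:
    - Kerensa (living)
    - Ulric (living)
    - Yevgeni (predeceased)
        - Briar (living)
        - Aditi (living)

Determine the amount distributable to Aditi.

Aditi receives €13,500.

Dagny takes one-third of €121,500 = €40,500. The remaining €81,000 passes to the descendants.
The descendants' portion (€81,000) is divided into 3 shares of €27,000: Kerensa and Ulric each take €27,000; Yevgeni's €27,000 share passes to Yevgeni's issue.
Yevgeni's share (€27,000) is divided into 2 shares of €13,500: Briar and Aditi each take €13,500.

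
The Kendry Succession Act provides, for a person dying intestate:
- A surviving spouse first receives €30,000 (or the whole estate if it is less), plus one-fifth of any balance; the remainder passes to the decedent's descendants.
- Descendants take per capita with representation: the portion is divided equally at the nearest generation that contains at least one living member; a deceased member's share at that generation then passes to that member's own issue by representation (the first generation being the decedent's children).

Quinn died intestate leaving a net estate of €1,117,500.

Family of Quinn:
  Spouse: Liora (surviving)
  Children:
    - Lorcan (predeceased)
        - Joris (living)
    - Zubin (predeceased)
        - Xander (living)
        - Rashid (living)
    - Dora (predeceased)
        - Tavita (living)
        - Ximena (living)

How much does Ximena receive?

Ximena receives €174,000.

Liora first takes €30,000, leaving a balance of €1,087,500. Liora then takes one-fifth of the balance (€217,500), for a total of €247,500. The remaining €870,000 passes to the descendants.
No child survives, so the initial division is made at the grandchildren's generation.
The descendants' portion (€870,000) is divided into 5 shares of €174,000: Joris, Xander, Rashid, Tavita, and Ximena each take €174,000.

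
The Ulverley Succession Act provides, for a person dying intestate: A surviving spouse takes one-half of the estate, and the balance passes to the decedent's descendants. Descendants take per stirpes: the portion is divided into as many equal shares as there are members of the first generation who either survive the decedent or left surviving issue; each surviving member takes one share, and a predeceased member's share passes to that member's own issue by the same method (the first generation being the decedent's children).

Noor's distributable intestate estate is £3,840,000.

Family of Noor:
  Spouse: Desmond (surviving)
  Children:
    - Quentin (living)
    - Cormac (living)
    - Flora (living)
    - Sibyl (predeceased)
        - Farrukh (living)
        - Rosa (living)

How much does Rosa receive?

Rosa receives £240,000.

Desmond takes one-half of £3,840,000 = £1,920,000. The remaining £1,920,000 passes to the descendants.
The descendants' portion (£1,920,000) is divided into 4 shares of £480,000: Quentin, Cormac, and Flora each take £480,000; Sibyl's £480,000 share passes to Sibyl's issue.
Sibyl's share (£480,000) is divided into 2 shares of £240,000: Farrukh and Rosa each take £240,000.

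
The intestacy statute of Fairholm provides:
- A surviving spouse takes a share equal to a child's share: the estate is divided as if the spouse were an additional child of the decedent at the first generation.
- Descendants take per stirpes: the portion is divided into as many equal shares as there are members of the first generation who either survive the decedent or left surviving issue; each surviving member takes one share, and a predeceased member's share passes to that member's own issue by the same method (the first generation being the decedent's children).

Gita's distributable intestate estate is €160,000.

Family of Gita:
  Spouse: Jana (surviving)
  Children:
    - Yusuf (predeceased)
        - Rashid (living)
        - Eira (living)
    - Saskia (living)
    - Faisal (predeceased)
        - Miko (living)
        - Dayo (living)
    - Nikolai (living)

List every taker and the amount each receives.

The spouse counts as an additional share at the children's level, so there are 5 primary shares of €32,000. Jana takes one such share (€32,000).
The children's combined portion (€128,000) is divided into 4 shares of €32,000: Saskia and Nikolai each take €32,000; Yusuf's €32,000 share passes to Yusuf's issue; Faisal's €32,000 share passes to Faisal's issue.
Yusuf's share (€32,000) is divided into 2 shares of €16,000: Rashid and Eira each take €16,000.
Faisal's share (€32,000) is divided into 2 shares of €16,000: Miko and Dayo each take €16,000.

Jana: €32,000; Rashid: €16,000; Eira: €16,000; Saskia: €32,000; Miko: €16,000; Dayo: €16,000; Nikolai: €32,000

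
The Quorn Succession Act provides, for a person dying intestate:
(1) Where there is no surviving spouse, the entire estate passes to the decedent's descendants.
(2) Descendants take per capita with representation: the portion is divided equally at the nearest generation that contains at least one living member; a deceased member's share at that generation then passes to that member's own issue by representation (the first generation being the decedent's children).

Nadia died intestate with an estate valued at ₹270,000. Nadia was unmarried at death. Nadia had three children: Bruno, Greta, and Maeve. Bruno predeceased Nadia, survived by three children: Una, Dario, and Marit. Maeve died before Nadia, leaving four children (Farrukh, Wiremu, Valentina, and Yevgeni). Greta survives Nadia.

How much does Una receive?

The entire ₹270,000 passes to the descendants.
That amount (₹270,000) is divided into 3 shares of ₹90,000: Greta takes ₹90,000; Bruno's ₹90,000 share passes to Bruno's issue; Maeve's ₹90,000 share passes to Maeve's issue.
Bruno's share (₹90,000) is divided into 3 shares of ₹30,000: Una, Dario, and Marit each take ₹30,000.
Maeve's share (₹90,000) is divided into 4 shares of ₹22,500: Farrukh, Wiremu, Valentina, and Yevgeni each take ₹22,500.

Una receives ₹30,000.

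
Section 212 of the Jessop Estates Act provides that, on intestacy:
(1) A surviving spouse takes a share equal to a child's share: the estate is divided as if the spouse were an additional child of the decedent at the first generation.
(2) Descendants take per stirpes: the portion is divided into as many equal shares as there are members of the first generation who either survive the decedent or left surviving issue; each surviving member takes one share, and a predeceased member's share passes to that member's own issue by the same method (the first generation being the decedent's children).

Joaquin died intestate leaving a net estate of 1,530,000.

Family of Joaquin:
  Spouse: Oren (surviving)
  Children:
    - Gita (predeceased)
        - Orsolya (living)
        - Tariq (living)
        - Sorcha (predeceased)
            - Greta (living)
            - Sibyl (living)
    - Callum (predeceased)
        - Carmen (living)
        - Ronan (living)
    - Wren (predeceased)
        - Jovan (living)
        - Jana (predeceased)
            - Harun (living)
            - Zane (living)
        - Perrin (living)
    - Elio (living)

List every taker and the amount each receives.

Oren: 306,000; Orsolya: 102,000; Tariq: 102,000; Greta: 51,000; Sibyl: 51,000; Carmen: 153,000; Ronan: 153,000; Jovan: 102,000; Harun: 51,000; Zane: 51,000; Perrin: 102,000; Elio: 306,000

The spouse counts as an additional share at the children's level, so there are 5 primary shares of 306,000. Oren takes one such share (306,000).
The children's combined portion (1,224,000) is divided into 4 shares of 306,000: Elio takes 306,000; Gita's 306,000 share passes to Gita's issue; Callum's 306,000 share passes to Callum's issue; Wren's 306,000 share passes to Wren's issue.
Gita's share (306,000) is divided into 3 shares of 102,000: Orsolya and Tariq each take 102,000; Sorcha's 102,000 share passes to Sorcha's issue.
Sorcha's share (102,000) is divided into 2 shares of 51,000: Greta and Sibyl each take 51,000.
Callum's share (306,000) is divided into 2 shares of 153,000: Carmen and Ronan each take 153,000.
Wren's share (306,000) is divided into 3 shares of 102,000: Jovan and Perrin each take 102,000; Jana's 102,000 share passes to Jana's issue.
Jana's share (102,000) is divided into 2 shares of 51,000: Harun and Zane each take 51,000.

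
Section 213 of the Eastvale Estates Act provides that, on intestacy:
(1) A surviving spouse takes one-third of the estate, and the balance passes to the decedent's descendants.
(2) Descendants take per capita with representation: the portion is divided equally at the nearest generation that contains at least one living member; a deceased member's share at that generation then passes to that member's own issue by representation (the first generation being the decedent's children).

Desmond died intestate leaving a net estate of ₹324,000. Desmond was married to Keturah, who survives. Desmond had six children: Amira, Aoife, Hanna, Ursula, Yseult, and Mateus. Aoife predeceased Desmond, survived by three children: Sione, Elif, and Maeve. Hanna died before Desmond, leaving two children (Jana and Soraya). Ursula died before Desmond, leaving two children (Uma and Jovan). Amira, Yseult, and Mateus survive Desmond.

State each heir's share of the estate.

Keturah: ₹108,000; Amira: ₹36,000; Sione: ₹12,000; Elif: ₹12,000; Maeve: ₹12,000; Jana: ₹18,000; Soraya: ₹18,000; Uma: ₹18,000; Jovan: ₹18,000; Yseult: ₹36,000; Mateus: ₹36,000

Keturah takes one-third of ₹324,000 = ₹108,000. The remaining ₹216,000 passes to the descendants.
The descendants' portion (₹216,000) is divided into 6 shares of ₹36,000: Amira, Yseult, and Mateus each take ₹36,000; Aoife's ₹36,000 share passes to Aoife's issue; Hanna's ₹36,000 share passes to Hanna's issue; Ursula's ₹36,000 share passes to Ursula's issue.
Aoife's share (₹36,000) is divided into 3 shares of ₹12,000: Sione, Elif, and Maeve each take ₹12,000.
Hanna's share (₹36,000) is divided into 2 shares of ₹18,000: Jana and Soraya each take ₹18,000.
Ursula's share (₹36,000) is divided into 2 shares of ₹18,000: Uma and Jovan each take ₹18,000.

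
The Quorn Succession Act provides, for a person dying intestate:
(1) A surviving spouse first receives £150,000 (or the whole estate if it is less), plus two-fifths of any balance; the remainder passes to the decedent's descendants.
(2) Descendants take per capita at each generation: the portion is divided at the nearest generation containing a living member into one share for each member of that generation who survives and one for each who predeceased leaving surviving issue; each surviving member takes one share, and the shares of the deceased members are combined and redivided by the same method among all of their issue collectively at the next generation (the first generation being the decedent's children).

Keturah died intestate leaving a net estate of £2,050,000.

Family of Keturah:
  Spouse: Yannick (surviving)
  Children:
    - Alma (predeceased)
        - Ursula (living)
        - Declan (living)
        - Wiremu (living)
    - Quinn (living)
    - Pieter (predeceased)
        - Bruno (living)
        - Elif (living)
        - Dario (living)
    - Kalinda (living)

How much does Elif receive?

Elif receives £95,000.

Yannick first takes £150,000, leaving a balance of £1,900,000. Yannick then takes two-fifths of the balance (£760,000), for a total of £910,000. The remaining £1,140,000 passes to the descendants.
The descendants' portion (£1,140,000) is divided at the children's generation into 4 shares of £285,000. Quinn and Kalinda each take £285,000. The 2 shares of the deceased (Alma and Pieter) are combined into a pool of £570,000.
That pool (£570,000) is divided at the grandchildren's generation equally among Ursula, Declan, Wiremu, Bruno, Elif, and Dario: £95,000 each.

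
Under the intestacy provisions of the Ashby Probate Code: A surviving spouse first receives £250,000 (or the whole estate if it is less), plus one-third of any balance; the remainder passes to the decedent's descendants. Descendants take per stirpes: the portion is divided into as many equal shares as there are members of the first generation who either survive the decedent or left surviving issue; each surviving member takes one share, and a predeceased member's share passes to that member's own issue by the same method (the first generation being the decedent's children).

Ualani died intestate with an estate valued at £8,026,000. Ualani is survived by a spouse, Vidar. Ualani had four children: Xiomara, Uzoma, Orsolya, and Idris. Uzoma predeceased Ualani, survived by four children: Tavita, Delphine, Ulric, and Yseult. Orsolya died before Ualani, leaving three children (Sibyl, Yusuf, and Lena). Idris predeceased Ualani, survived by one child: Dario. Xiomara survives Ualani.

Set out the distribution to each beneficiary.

Vidar: £2,842,000; Xiomara: £1,296,000; Tavita: £324,000; Delphine: £324,000; Ulric: £324,000; Yseult: £324,000; Sibyl: £432,000; Yusuf: £432,000; Lena: £432,000; Dario: £1,296,000

Vidar first takes £250,000, leaving a balance of £7,776,000. Vidar then takes one-third of the balance (£2,592,000), for a total of £2,842,000. The remaining £5,184,000 passes to the descendants.
The descendants' portion (£5,184,000) is divided into 4 shares of £1,296,000: Xiomara takes £1,296,000; Uzoma's £1,296,000 share passes to Uzoma's issue; Orsolya's £1,296,000 share passes to Orsolya's issue; Idris's £1,296,000 share passes to Idris's issue.
Uzoma's share (£1,296,000) is divided into 4 shares of £324,000: Tavita, Delphine, Ulric, and Yseult each take £324,000.
Orsolya's share (£1,296,000) is divided into 3 shares of £432,000: Sibyl, Yusuf, and Lena each take £432,000.
Idris's share (£1,296,000) passes entirely to Dario.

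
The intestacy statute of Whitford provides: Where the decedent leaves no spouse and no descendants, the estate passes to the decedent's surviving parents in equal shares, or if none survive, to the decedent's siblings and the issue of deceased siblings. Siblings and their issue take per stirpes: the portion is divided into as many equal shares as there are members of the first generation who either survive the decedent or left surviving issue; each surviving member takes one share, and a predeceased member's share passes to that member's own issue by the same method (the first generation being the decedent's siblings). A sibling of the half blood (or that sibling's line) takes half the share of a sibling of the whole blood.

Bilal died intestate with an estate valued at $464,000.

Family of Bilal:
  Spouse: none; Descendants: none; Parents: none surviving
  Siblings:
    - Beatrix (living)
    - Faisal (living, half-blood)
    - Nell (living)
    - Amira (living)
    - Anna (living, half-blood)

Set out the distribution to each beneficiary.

Beatrix: $116,000; Faisal: $58,000; Nell: $116,000; Amira: $116,000; Anna: $58,000

The entire $464,000 passes to the siblings and their issue.
Counting each half-blood sibling's line as half a unit, there are 4 units in $464,000, so one unit is $116,000. Whole-blood lines (Beatrix, Nell, and Amira) take $116,000 each; half-blood lines (Faisal and Anna) take $58,000 each.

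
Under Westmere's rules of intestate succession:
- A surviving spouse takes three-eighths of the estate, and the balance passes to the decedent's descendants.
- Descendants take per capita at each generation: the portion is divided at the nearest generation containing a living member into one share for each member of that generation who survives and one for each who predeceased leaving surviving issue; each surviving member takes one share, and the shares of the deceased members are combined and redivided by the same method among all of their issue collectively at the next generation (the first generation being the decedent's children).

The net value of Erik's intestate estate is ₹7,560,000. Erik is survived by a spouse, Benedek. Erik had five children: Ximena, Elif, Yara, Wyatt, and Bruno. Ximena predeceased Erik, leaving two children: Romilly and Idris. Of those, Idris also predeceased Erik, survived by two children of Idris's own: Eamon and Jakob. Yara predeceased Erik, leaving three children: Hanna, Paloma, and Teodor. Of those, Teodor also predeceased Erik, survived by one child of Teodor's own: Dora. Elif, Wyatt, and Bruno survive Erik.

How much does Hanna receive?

Benedek takes three-eighths of ₹7,560,000 = ₹2,835,000. The remaining ₹4,725,000 passes to the descendants.
The descendants' portion (₹4,725,000) is divided at the children's generation into 5 shares of ₹945,000. Elif, Wyatt, and Bruno each take ₹945,000. The 2 shares of the deceased (Ximena and Yara) are combined into a pool of ₹1,890,000.
That pool (₹1,890,000) is divided at the grandchildren's generation into 5 shares of ₹378,000. Romilly, Hanna, and Paloma each take ₹378,000. The 2 shares of the deceased (Idris and Teodor) are combined into a pool of ₹756,000.
That pool (₹756,000) is divided at the great-grandchildren's generation equally among Eamon, Jakob, and Dora: ₹252,000 each.

Hanna receives ₹378,000.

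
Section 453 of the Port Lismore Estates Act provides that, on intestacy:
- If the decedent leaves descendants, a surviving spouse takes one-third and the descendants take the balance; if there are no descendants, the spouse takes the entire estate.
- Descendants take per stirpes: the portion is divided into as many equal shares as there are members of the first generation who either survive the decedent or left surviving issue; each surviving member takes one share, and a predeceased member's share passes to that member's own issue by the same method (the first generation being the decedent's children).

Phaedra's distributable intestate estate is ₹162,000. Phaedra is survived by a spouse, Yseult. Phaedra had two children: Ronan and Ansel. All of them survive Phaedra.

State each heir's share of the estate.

Yseult takes one-third of ₹162,000 = ₹54,000. The remaining ₹108,000 passes to the descendants.
The descendants' portion (₹108,000) is divided into 2 shares of ₹54,000: Ronan and Ansel each take ₹54,000.

Yseult: ₹54,000; Ronan: ₹54,000; Ansel: ₹54,000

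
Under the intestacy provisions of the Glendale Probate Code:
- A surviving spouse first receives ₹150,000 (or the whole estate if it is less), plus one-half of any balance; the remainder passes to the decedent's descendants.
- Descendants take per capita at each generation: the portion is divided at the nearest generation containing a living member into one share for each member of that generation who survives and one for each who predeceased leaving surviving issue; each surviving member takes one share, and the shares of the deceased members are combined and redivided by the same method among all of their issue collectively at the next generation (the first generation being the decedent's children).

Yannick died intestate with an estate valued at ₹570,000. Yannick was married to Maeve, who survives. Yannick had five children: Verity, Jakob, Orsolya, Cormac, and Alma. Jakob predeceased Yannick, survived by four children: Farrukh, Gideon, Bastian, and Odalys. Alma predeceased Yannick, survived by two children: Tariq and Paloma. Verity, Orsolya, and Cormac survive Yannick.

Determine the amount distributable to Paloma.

Maeve first takes ₹150,000, leaving a balance of ₹420,000. Maeve then takes one-half of the balance (₹210,000), for a total of ₹360,000. The remaining ₹210,000 passes to the descendants.
The descendants' portion (₹210,000) is divided at the children's generation into 5 shares of ₹42,000. Verity, Orsolya, and Cormac each take ₹42,000. The 2 shares of the deceased (Jakob and Alma) are combined into a pool of ₹84,000.
That pool (₹84,000) is divided at the grandchildren's generation equally among Farrukh, Gideon, Bastian, Odalys, Tariq, and Paloma: ₹14,000 each.

Paloma receives ₹14,000.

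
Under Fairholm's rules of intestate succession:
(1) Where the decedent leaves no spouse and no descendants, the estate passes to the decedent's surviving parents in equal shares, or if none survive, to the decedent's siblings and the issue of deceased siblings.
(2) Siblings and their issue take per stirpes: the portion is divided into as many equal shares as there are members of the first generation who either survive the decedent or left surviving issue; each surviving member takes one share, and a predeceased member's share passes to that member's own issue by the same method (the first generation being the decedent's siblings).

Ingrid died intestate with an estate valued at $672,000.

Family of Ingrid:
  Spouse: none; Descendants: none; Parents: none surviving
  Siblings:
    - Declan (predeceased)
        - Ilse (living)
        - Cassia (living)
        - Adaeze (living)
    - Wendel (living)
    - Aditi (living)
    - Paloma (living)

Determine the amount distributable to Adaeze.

Adaeze receives $56,000.

The entire $672,000 passes to the siblings and their issue.
That amount ($672,000) is divided into 4 shares of $168,000: Wendel, Aditi, and Paloma each take $168,000; Declan's $168,000 share passes to Declan's issue.
Declan's share ($168,000) is divided into 3 shares of $56,000: Ilse, Cassia, and Adaeze each take $56,000.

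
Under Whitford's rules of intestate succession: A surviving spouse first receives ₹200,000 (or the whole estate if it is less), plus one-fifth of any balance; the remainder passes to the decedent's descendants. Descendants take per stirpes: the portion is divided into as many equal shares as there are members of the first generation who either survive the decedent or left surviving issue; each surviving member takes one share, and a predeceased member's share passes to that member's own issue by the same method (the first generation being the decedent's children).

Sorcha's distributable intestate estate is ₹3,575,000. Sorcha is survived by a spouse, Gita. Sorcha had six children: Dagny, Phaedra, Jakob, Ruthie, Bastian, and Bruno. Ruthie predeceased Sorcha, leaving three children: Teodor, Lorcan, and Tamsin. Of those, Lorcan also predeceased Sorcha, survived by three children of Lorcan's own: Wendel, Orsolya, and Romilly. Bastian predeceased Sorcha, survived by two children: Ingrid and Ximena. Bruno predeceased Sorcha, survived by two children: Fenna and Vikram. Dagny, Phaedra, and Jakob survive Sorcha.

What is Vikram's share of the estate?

Vikram receives ₹225,000.

Gita first takes ₹200,000, leaving a balance of ₹3,375,000. Gita then takes one-fifth of the balance (₹675,000), for a total of ₹875,000. The remaining ₹2,700,000 passes to the descendants.
The descendants' portion (₹2,700,000) is divided into 6 shares of ₹450,000: Dagny, Phaedra, and Jakob each take ₹450,000; Ruthie's ₹450,000 share passes to Ruthie's issue; Bastian's ₹450,000 share passes to Bastian's issue; Bruno's ₹450,000 share passes to Bruno's issue.
Ruthie's share (₹450,000) is divided into 3 shares of ₹150,000: Teodor and Tamsin each take ₹150,000; Lorcan's ₹150,000 share passes to Lorcan's issue.
Lorcan's share (₹150,000) is divided into 3 shares of ₹50,000: Wendel, Orsolya, and Romilly each take ₹50,000.
Bastian's share (₹450,000) is divided into 2 shares of ₹225,000: Ingrid and Ximena each take ₹225,000.
Bruno's share (₹450,000) is divided into 2 shares of ₹225,000: Fenna and Vikram each take ₹225,000.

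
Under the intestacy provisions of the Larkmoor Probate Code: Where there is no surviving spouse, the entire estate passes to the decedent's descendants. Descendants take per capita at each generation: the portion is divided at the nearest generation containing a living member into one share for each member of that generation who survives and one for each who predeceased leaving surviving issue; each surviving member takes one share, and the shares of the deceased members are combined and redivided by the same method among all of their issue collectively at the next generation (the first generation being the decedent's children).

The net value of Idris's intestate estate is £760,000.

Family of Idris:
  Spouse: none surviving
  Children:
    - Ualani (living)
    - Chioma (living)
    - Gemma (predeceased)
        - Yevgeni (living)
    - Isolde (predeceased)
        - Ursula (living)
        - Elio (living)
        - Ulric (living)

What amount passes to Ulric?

The entire £760,000 passes to the descendants.
That amount (£760,000) is divided at the children's generation into 4 shares of £190,000. Ualani and Chioma each take £190,000. The 2 shares of the deceased (Gemma and Isolde) are combined into a pool of £380,000.
That pool (£380,000) is divided at the grandchildren's generation equally among Yevgeni, Ursula, Elio, and Ulric: £95,000 each.

Ulric receives £95,000.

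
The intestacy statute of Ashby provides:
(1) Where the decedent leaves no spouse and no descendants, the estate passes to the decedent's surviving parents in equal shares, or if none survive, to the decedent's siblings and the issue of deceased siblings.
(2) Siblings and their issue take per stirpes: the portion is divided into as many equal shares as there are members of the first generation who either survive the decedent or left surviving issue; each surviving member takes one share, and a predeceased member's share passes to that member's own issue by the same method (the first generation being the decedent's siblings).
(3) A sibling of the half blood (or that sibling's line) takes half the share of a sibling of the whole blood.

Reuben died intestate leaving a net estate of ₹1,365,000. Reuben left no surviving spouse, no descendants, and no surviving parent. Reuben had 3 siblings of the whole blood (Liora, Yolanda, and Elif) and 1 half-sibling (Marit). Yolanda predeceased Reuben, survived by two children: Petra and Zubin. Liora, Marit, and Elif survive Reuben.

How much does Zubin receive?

The entire ₹1,365,000 passes to the siblings and their issue.
Counting each half-blood sibling's line as half a unit, there are 7/2 units in ₹1,365,000, so one unit is ₹390,000. Whole-blood lines (Liora, Yolanda, and Elif) take ₹390,000 each; half-blood lines (Marit) take ₹195,000 each.
Yolanda's share (₹390,000) is divided into 2 shares of ₹195,000: Petra and Zubin each take ₹195,000.

Zubin receives ₹195,000.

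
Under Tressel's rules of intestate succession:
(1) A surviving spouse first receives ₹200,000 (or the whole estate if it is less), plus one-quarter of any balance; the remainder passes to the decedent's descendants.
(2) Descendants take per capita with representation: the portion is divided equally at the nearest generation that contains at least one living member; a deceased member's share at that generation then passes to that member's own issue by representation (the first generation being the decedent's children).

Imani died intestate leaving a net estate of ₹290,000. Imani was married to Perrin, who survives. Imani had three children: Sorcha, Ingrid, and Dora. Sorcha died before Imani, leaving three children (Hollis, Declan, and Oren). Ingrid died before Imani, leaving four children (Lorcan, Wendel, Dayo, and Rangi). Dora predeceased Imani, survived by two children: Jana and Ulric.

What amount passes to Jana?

Jana receives ₹7,500.

Perrin first takes ₹200,000, leaving a balance of ₹90,000. Perrin then takes one-quarter of the balance (₹22,500), for a total of ₹222,500. The remaining ₹67,500 passes to the descendants.
No child survives, so the initial division is made at the grandchildren's generation.
The descendants' portion (₹67,500) is divided into 9 shares of ₹7,500: Hollis, Declan, Oren, Lorcan, Wendel, Dayo, Rangi, Jana, and Ulric each take ₹7,500.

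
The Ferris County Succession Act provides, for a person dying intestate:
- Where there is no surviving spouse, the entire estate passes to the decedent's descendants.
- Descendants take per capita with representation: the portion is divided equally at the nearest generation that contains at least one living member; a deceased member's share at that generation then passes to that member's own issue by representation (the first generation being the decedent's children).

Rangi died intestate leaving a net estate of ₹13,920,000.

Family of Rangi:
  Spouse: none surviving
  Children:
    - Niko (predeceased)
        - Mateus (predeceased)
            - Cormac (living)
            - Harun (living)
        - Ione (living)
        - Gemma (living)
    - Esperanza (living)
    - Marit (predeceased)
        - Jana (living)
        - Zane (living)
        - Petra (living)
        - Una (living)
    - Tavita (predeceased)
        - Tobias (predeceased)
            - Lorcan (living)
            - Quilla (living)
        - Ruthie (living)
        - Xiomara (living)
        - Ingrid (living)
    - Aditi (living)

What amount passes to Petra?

Petra receives ₹696,000.

The entire ₹13,920,000 passes to the descendants.
That amount (₹13,920,000) is divided into 5 shares of ₹2,784,000: Esperanza and Aditi each take ₹2,784,000; Niko's ₹2,784,000 share passes to Niko's issue; Marit's ₹2,784,000 share passes to Marit's issue; Tavita's ₹2,784,000 share passes to Tavita's issue.
Niko's share (₹2,784,000) is divided into 3 shares of ₹928,000: Ione and Gemma each take ₹928,000; Mateus's ₹928,000 share passes to Mateus's issue.
Mateus's share (₹928,000) is divided into 2 shares of ₹464,000: Cormac and Harun each take ₹464,000.
Marit's share (₹2,784,000) is divided into 4 shares of ₹696,000: Jana, Zane, Petra, and Una each take ₹696,000.
Tavita's share (₹2,784,000) is divided into 4 shares of ₹696,000: Ruthie, Xiomara, and Ingrid each take ₹696,000; Tobias's ₹696,000 share passes to Tobias's issue.
Tobias's share (₹696,000) is divided into 2 shares of ₹348,000: Lorcan and Quilla each take ₹348,000.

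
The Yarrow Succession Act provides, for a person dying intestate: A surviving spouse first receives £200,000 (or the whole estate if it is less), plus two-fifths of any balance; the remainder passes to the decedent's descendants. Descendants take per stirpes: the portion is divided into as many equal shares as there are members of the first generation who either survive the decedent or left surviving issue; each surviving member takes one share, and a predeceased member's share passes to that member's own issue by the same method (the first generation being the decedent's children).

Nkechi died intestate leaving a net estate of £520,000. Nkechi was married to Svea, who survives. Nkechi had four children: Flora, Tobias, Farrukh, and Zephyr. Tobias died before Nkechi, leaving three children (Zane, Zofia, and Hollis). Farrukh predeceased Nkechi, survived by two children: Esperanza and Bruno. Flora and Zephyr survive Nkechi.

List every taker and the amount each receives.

Svea first takes £200,000, leaving a balance of £320,000. Svea then takes two-fifths of the balance (£128,000), for a total of £328,000. The remaining £192,000 passes to the descendants.
The descendants' portion (£192,000) is divided into 4 shares of £48,000: Flora and Zephyr each take £48,000; Tobias's £48,000 share passes to Tobias's issue; Farrukh's £48,000 share passes to Farrukh's issue.
Tobias's share (£48,000) is divided into 3 shares of £16,000: Zane, Zofia, and Hollis each take £16,000.
Farrukh's share (£48,000) is divided into 2 shares of £24,000: Esperanza and Bruno each take £24,000.

Svea: £328,000; Flora: £48,000; Zane: £16,000; Zofia: £16,000; Hollis: £16,000; Esperanza: £24,000; Bruno: £24,000; Zephyr: £48,000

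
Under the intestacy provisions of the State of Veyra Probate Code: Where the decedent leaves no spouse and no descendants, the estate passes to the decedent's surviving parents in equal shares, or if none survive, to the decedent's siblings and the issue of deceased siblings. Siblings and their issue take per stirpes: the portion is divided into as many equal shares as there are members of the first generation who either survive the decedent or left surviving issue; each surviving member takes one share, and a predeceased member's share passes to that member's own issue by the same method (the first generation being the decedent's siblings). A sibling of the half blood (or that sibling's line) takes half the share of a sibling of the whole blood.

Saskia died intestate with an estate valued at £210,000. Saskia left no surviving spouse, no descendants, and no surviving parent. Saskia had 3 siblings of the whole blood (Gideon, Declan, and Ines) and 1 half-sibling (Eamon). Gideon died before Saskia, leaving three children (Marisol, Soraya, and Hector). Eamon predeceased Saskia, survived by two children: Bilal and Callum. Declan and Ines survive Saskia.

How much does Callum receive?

Callum receives £15,000.

The entire £210,000 passes to the siblings and their issue.
Counting each half-blood sibling's line as half a unit, there are 7/2 units in £210,000, so one unit is £60,000. Whole-blood lines (Gideon, Declan, and Ines) take £60,000 each; half-blood lines (Eamon) take £30,000 each.
Gideon's share (£60,000) is divided into 3 shares of £20,000: Marisol, Soraya, and Hector each take £20,000.
Eamon's share (£30,000) is divided into 2 shares of £15,000: Bilal and Callum each take £15,000.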